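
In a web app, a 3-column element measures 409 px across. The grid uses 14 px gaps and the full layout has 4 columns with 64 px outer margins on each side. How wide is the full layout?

678 px

3 columns + 2 gaps: 3c + 2·14 = 409.
3c = 409 − 28 = 381, so c = 127 px.
Adding margins, columns and gutters: 128 + 508 + 42 = 678 px.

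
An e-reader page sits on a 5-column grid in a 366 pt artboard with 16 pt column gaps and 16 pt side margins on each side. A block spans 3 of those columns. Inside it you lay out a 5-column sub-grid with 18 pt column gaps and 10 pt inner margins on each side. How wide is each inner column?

Take off 32 pt of margins, leaving 334 pt.
Subtracting 4 column gaps of 16 leaves 270 for 5 columns, so c = 54 pt.
Span of 3: 3·54 + 2·16 = 162 + 32 = 194 pt.
Inner content = 194 − 2·10 = 174 pt.
5d + 4·18 = 174 → 5d = 102 → d = 20.4 pt.

20.4 pt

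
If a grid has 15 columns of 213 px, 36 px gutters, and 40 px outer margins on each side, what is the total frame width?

3779 px

Frame = 2·40 + 15·213 + 14·36 = 80 + 3195 + 504 = 3779 px.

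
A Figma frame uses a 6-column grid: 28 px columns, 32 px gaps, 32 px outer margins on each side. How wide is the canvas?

Total width: 2·32 + 6·28 + 5·32 = 392 px.

392 px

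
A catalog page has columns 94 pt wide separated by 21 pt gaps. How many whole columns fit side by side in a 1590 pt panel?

14 columns

14 columns: 14·94 + 13·21 = 1589 pt ≤ 1590.
15 columns: 1704 pt > 1590. So 14.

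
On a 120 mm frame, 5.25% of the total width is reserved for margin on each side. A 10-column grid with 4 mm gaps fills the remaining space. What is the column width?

120 × (1 − 2·5.25%) = 120 × 89.5% = 107.4 mm for the columns.
107.4 − 9·4 = 71.4; ÷10 gives c = 7.14 mm.

7.14 mm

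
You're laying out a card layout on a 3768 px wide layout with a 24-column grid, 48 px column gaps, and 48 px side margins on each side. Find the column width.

Content width = 3768 − 2·48 = 3672 px.
3672 − 23·48 = 2568; ÷24 gives c = 107 px.

107 px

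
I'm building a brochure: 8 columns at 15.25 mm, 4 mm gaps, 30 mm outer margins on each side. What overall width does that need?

210 mm

Total width: 2·30 + 8·15.25 + 7·4 = 210 mm.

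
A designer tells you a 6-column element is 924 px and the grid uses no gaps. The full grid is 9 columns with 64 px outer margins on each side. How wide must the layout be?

1514 px

With no gaps, each column is 924/6 = 154 px.
Total width: 2·64 + 9·154 = 1514 px.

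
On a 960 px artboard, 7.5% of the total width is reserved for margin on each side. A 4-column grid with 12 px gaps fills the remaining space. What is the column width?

195 px

960 × (1 − 2·7.5%) = 960 × 85% = 816 px for the columns.
816 − 3·12 = 780; ÷4 gives c = 195 px.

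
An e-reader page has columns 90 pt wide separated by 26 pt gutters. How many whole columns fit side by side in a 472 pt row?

4 columns

k columns need k·90 + (k−1)·26 = k·116 − 26.
k·116 − 26 ≤ 472 → k ≤ 498 / 116 ≈ 4.29, so k = 4.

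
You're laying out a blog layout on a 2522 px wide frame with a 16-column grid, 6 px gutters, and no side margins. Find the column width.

152 px

16c + 15·6 = 2522 → 16c = 2432 → c = 152 px.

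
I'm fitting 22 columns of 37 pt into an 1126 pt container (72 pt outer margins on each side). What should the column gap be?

Content width = 1126 − 2·72 = 982 pt.
Columns use 814 pt, leaving 168 pt across 21 column gaps = 8 pt each.

8 pt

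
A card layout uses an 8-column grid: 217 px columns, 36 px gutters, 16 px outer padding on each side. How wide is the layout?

2020 px

Layout = 2·16 + 8·217 + 7·36 = 32 + 1736 + 252 = 2020 px.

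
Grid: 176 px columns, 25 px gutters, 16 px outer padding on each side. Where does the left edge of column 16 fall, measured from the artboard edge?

Before column 16: the margin + 15 columns + 15 gutters.
Offset = 16 + 15·(176 + 25) = 16 + 3015 = 3031 px.

3031 px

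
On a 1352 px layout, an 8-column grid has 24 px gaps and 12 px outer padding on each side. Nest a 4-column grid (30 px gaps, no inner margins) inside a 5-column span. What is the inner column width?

182.75 px

Take off 24 px of margins, leaving 1328 px.
8 columns + 7 gaps: 8c + 7·24 = 1328.
8c = 1328 − 168 = 1160, so c = 145 px.
Span of 5: 5·145 + 4·24 = 725 + 96 = 821 px.
4 columns + 3 gaps: 4d + 3·30 = 821.
4d = 821 − 90 = 731, so d = 182.75 px.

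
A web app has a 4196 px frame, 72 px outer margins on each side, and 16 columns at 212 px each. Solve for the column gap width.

44 px

Take off 144 px of margins, leaving 4052 px.
Columns use 3392 px, leaving 660 px across 15 column gaps = 44 px each.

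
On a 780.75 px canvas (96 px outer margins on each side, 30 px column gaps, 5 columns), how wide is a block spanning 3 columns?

Take off 192 px of margins, leaving 588.75 px.
588.75 − 4·30 = 468.75; ÷5 gives c = 93.75 px.
3-column span = 3·93.75 + 2·30 = 341.25 px.

341.25 px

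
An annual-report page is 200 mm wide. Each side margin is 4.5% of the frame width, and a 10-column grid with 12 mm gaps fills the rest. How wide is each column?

Margins: 4.5% × 200 = 9 mm each, so content = 200 − 18 = 182 mm.
10 columns + 9 gaps: 10c + 9·12 = 182.
10c = 182 − 108 = 74, so c = 7.4 mm.

7.4 mm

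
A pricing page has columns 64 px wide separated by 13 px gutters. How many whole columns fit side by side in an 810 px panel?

k columns need k·64 + (k−1)·13 = k·77 − 13.
k·77 − 13 ≤ 810 → k ≤ 823 / 77 ≈ 10.69, so k = 10.

10 columns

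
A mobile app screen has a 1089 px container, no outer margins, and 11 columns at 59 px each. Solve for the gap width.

Columns use 649 px, leaving 440 px across 10 gaps = 44 px each.

44 px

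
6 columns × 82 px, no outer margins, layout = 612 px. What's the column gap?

24 px

6·82 + 5g = 612 → 5g = 120 → g = 24 px.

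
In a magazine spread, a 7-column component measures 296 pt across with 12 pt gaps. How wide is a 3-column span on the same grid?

120 pt

Subtracting 6 gaps of 12 leaves 224 for 7 columns, so c = 32 pt.
3 columns plus 2 gaps: 96 + 24 = 120 pt.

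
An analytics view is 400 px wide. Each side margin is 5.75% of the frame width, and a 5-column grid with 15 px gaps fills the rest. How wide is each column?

Each margin = 5.75% of 400 = 23 px; content = 400 − 2·23 = 354 px.
354 − 4·15 = 294; ÷5 gives c = 58.8 px.

58.8 px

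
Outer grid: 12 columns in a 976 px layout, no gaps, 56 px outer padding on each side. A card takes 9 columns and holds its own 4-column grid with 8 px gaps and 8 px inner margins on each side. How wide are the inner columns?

Subtract both margins: 976 − 2·56 = 864 px.
With no gaps, each column is 864/12 = 72 px.
9-column span = 9·72 = 648 px.
Inner content = 648 − 2·8 = 632 px.
Subtracting 3 gaps of 8 leaves 608 for 4 columns, so d = 152 px.

152 px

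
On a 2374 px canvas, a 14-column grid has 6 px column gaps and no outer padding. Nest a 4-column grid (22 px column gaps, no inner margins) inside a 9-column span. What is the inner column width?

Subtracting 13 column gaps of 6 leaves 2296 for 14 columns, so c = 164 px.
9-column span = 9·164 + 8·6 = 1524 px.
Subtracting 3 column gaps of 22 leaves 1458 for 4 columns, so d = 364.5 px.

364.5 px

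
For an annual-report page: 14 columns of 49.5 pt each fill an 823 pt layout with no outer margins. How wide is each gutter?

10 pt

14 columns take 14·49.5 = 693 pt; remaining 130 splits into 13 gutters.
g = 130 / 13 = 10 pt.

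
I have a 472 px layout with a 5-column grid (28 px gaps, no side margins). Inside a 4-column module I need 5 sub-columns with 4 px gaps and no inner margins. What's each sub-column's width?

71.2 px

Subtracting 4 gaps of 28 leaves 360 for 5 columns, so c = 72 px.
4 columns plus 3 gaps: 288 + 84 = 372 px.
372 − 4·4 = 356; ÷5 gives d = 71.2 px.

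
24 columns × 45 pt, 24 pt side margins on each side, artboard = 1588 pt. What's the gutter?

Inside the margins: 1588 − 48 = 1540 pt.
24 columns take 24·45 = 1080 pt; remaining 460 splits into 23 gutters.
g = 460 / 23 = 20 pt.

20 pt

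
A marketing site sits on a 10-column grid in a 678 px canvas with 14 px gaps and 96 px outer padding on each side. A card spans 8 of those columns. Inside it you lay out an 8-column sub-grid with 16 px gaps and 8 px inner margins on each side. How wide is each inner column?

Outer content = 678 − 2·96 = 486 px.
10 columns + 9 gaps: 10c + 9·14 = 486.
10c = 486 − 126 = 360, so c = 36 px.
8-column span = 8·36 + 7·14 = 386 px.
Inner content = 386 − 2·8 = 370 px.
Subtracting 7 gaps of 16 leaves 258 for 8 columns, so d = 32.25 px.

32.25 px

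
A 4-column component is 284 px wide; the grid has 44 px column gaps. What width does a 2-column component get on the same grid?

120 px

4 columns + 3 column gaps: 4c + 3·44 = 284.
4c = 284 − 132 = 152, so c = 38 px.
2 columns plus 1 column gap: 76 + 44 = 120 px.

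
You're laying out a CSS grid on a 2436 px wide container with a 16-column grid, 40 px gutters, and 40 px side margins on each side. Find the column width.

Subtract both margins: 2436 − 2·40 = 2356 px.
Subtracting 15 gutters of 40 leaves 1756 for 16 columns, so c = 109.75 px.

109.75 px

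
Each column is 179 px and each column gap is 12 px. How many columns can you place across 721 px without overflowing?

3 columns

k columns need k·179 + (k−1)·12 = k·191 − 12.
k·191 − 12 ≤ 721 → k ≤ 733 / 191 ≈ 3.84, so k = 3.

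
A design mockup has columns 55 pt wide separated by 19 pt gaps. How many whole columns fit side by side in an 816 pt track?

11 columns: 11·55 + 10·19 = 795 pt ≤ 816.
12 columns: 869 pt > 816. So 11.

11 columns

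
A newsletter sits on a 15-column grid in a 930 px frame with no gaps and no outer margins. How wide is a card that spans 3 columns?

15c = 930 → c = 62 px.
With no gaps, 3 columns span 3·62 = 186 px.

186 px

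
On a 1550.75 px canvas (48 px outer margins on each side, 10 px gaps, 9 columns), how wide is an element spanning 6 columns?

966.5 px

Content width = 1550.75 − 2·48 = 1454.75 px.
9c + 8·10 = 1454.75 → 9c = 1374.75 → c = 152.75 px.
6 columns plus 5 gaps: 916.5 + 50 = 966.5 px.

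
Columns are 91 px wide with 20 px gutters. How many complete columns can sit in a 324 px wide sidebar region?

3 columns

k columns need k·91 + (k−1)·20 = k·111 − 20.
k·111 − 20 ≤ 324 → k ≤ 344 / 111 ≈ 3.10, so k = 3.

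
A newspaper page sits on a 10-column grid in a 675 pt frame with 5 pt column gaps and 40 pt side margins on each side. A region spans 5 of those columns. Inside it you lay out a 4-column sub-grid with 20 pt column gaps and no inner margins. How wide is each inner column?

Subtract both margins: 675 − 2·40 = 595 pt.
10 columns + 9 column gaps: 10c + 9·5 = 595.
10c = 595 − 45 = 550, so c = 55 pt.
5 columns plus 4 column gaps: 275 + 20 = 295 pt.
4d + 3·20 = 295 → 4d = 235 → d = 58.75 pt.

58.75 pt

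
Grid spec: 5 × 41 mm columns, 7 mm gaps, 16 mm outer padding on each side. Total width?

Adding margins, columns and gutters: 32 + 205 + 28 = 265 mm.

265 mm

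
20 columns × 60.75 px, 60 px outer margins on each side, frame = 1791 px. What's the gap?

24 px

Subtract both margins: 1791 − 2·60 = 1671 px.
20 columns take 20·60.75 = 1215 px; remaining 456 splits into 19 gaps.
g = 456 / 19 = 24 px.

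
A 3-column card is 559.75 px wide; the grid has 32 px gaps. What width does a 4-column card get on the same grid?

Subtracting 2 gaps of 32 leaves 495.75 for 3 columns, so c = 165.25 px.
4 columns plus 3 gaps: 661 + 96 = 757 px.

757 px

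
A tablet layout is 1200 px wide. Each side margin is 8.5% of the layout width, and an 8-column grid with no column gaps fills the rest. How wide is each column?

124.5 px

1200 × (1 − 2·8.5%) = 1200 × 83% = 996 px for the columns.
996 / 8 = 124.5 px per column.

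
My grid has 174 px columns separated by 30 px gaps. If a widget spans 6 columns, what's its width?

1194 px

6-column span = 6·174 + 5·30 = 1194 px.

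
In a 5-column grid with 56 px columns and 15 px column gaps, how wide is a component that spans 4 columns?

269 px

4 columns plus 3 column gaps: 224 + 45 = 269 px.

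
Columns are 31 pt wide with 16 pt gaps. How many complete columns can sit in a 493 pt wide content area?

k columns need k·31 + (k−1)·16 = k·47 − 16.
k·47 − 16 ≤ 493 → k ≤ 509 / 47 ≈ 10.83, so k = 10.

10 columns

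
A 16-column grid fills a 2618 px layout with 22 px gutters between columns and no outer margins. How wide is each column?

143 px

16 columns + 15 gutters: 16c + 15·22 = 2618.
16c = 2618 − 330 = 2288, so c = 143 px.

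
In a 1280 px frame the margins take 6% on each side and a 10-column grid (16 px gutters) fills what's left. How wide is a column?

98.24 px

1280 × (1 − 2·6%) = 1280 × 88% = 1126.4 px for the columns.
1126.4 − 9·16 = 982.4; ÷10 gives c = 98.24 px.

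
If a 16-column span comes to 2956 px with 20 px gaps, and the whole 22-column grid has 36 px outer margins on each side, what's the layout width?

4144 px

2956 − 15·20 = 2656; ÷16 gives c = 166 px.
Total width: 2·36 + 22·166 + 21·20 = 4144 px.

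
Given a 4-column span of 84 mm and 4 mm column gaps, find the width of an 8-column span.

172 mm

Subtracting 3 column gaps of 4 leaves 72 for 4 columns, so c = 18 mm.
Span of 8: 8·18 + 7·4 = 144 + 28 = 172 mm.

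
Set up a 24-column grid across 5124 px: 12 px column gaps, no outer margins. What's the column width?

202 px

5124 − 23·12 = 4848; ÷24 gives c = 202 px.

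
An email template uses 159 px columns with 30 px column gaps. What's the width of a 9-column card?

Span of 9: 9·159 + 8·30 = 1431 + 240 = 1671 px.

1671 px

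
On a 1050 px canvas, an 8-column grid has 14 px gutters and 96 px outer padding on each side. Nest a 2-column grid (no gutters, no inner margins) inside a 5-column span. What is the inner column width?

265.5 px

Inside the margins: 1050 − 192 = 858 px.
858 − 7·14 = 760; ÷8 gives c = 95 px.
Span of 5: 5·95 + 4·14 = 475 + 56 = 531 px.
With no gutters, each column is 531/2 = 265.5 px.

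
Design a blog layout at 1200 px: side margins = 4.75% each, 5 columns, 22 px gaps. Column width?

199.6 px

Each margin = 4.75% of 1200 = 57 px; content = 1200 − 2·57 = 1086 px.
1086 − 4·22 = 998; ÷5 gives c = 199.6 px.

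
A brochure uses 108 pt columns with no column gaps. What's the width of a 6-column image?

With no column gaps, 6 columns span 6·108 = 648 pt.

648 pt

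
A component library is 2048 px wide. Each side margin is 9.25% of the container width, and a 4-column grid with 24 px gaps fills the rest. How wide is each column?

2048 × (1 − 2·9.25%) = 2048 × 81.5% = 1669.12 px for the columns.
4c + 3·24 = 1669.12 → 4c = 1597.12 → c = 399.28 px.

399.28 px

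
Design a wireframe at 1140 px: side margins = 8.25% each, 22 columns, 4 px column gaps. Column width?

39.45 px

Margins: 8.25% × 1140 = 94.05 px each, so content = 1140 − 188.1 = 951.9 px.
22c + 21·4 = 951.9 → 22c = 867.9 → c = 39.45 px.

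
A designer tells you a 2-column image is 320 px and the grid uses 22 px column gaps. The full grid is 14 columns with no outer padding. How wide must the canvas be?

2372 px

Subtracting 1 column gap of 22 leaves 298 for 2 columns, so c = 149 px.
Canvas = 14·149 + 13·22 = 2086 + 286 = 2372 px.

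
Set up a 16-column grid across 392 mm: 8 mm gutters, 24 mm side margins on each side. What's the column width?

14 mm

Inside the margins: 392 − 48 = 344 mm.
16 columns + 15 gutters: 16c + 15·8 = 344.
16c = 344 − 120 = 224, so c = 14 mm.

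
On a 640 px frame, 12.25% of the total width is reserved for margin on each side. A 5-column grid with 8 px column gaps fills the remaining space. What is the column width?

90.24 px

640 × (1 − 2·12.25%) = 640 × 75.5% = 483.2 px for the columns.
5 columns + 4 column gaps: 5c + 4·8 = 483.2.
5c = 483.2 − 32 = 451.2, so c = 90.24 px.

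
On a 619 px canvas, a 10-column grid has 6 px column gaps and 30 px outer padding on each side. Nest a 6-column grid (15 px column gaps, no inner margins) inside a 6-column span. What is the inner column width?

43 px

Take off 60 px of margins, leaving 559 px.
Subtracting 9 column gaps of 6 leaves 505 for 10 columns, so c = 50.5 px.
6-column span = 6·50.5 + 5·6 = 333 px.
333 − 5·15 = 258; ÷6 gives d = 43 px.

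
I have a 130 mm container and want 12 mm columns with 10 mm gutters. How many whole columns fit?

6 columns: 6·12 + 5·10 = 122 mm ≤ 130.
7 columns: 144 mm > 130. So 6.

6 columns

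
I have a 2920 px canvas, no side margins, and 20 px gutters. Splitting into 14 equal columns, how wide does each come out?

190 px

Subtracting 13 gutters of 20 leaves 2660 for 14 columns, so c = 190 px.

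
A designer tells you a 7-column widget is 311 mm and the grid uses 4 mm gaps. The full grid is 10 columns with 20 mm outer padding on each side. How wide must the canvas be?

311 − 6·4 = 287; ÷7 gives c = 41 mm.
Adding margins, columns and gutters: 40 + 410 + 36 = 486 mm.

486 mm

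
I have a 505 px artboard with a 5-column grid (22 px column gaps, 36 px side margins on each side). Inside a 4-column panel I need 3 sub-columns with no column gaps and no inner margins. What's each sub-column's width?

Inside the margins: 505 − 72 = 433 px.
Subtracting 4 column gaps of 22 leaves 345 for 5 columns, so c = 69 px.
4 columns plus 3 column gaps: 276 + 66 = 342 px.
3d = 342 → d = 114 px.

114 px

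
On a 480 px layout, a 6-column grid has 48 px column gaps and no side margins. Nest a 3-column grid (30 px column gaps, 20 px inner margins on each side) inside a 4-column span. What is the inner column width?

480 − 5·48 = 240; ÷6 gives c = 40 px.
4-column span = 4·40 + 3·48 = 304 px.
Inner content = 304 − 2·20 = 264 px.
264 − 2·30 = 204; ÷3 gives d = 68 px.

68 px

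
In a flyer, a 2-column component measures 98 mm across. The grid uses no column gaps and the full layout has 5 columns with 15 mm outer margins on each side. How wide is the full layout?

275 mm

2c = 98 → c = 49 mm.
Total width: 2·15 + 5·49 = 275 mm.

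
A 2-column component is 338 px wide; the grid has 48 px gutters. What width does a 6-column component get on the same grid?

1110 px

2 columns + 1 gutter: 2c + 1·48 = 338.
2c = 338 − 48 = 290, so c = 145 px.
6-column span = 6·145 + 5·48 = 1110 px.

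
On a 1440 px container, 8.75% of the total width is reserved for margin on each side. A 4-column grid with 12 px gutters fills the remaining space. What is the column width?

288 px

Each margin = 8.75% of 1440 = 126 px; content = 1440 − 2·126 = 1188 px.
1188 − 3·12 = 1152; ÷4 gives c = 288 px.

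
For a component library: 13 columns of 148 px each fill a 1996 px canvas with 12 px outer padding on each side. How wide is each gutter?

4 px

Take off 24 px of margins, leaving 1972 px.
13 columns take 13·148 = 1924 px; remaining 48 splits into 12 gutters.
g = 48 / 12 = 4 px.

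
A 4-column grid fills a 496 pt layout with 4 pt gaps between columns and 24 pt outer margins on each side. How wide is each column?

109 pt

Take off 48 pt of margins, leaving 448 pt.
4 columns + 3 gaps: 4c + 3·4 = 448.
4c = 448 − 12 = 436, so c = 109 pt.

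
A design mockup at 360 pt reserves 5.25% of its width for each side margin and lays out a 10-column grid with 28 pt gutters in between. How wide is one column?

Each margin = 5.25% of 360 = 18.9 pt; content = 360 − 2·18.9 = 322.2 pt.
10 columns + 9 gutters: 10c + 9·28 = 322.2.
10c = 322.2 − 252 = 70.2, so c = 7.02 pt.

7.02 pt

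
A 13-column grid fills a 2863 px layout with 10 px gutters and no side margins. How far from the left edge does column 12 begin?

2431 px

Subtracting 12 gutters of 10 leaves 2743 for 13 columns, so c = 211 px.
Before column 12: 11 columns + 11 gutters.
Offset = 11·(211 + 10) = 11·221 = 2431 px.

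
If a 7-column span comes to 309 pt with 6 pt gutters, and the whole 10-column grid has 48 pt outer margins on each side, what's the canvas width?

309 − 6·6 = 273; ÷7 gives c = 39 pt.
Adding margins, columns and gutters: 96 + 390 + 54 = 540 pt.

540 pt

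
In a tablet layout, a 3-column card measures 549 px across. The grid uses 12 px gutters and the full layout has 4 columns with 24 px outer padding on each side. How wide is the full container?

784 px

549 − 2·12 = 525; ÷3 gives c = 175 px.
Total width: 2·24 + 4·175 + 3·12 = 784 px.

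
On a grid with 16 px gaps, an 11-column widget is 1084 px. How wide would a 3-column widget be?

284 px

Subtracting 10 gaps of 16 leaves 924 for 11 columns, so c = 84 px.
3-column span = 3·84 + 2·16 = 284 px.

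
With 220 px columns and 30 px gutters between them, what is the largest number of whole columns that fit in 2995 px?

k columns need k·220 + (k−1)·30 = k·250 − 30.
k·250 − 30 ≤ 2995 → k ≤ 3025 / 250 ≈ 12.10, so k = 12.

12 columns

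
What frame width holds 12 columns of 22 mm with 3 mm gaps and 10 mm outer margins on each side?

Total width: 2·10 + 12·22 + 11·3 = 317 mm.

317 mm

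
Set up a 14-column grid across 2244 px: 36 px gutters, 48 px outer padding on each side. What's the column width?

120 px

Content width = 2244 − 2·48 = 2148 px.
Subtracting 13 gutters of 36 leaves 1680 for 14 columns, so c = 120 px.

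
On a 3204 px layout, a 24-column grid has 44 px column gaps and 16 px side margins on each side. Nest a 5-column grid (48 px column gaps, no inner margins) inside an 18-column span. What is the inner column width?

435.2 px

Take off 32 px of margins, leaving 3172 px.
24c + 23·44 = 3172 → 24c = 2160 → c = 90 px.
18 columns plus 17 column gaps: 1620 + 748 = 2368 px.
Subtracting 4 column gaps of 48 leaves 2176 for 5 columns, so d = 435.2 px.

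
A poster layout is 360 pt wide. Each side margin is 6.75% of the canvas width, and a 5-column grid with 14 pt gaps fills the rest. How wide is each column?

51.08 pt

Margins: 6.75% × 360 = 24.3 pt each, so content = 360 − 48.6 = 311.4 pt.
5c + 4·14 = 311.4 → 5c = 255.4 → c = 51.08 pt.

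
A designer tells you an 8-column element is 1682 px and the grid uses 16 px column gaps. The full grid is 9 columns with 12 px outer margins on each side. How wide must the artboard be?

1682 − 7·16 = 1570; ÷8 gives c = 196.25 px.
Adding margins, columns and gutters: 24 + 1766.25 + 128 = 1918.25 px.

1918.25 px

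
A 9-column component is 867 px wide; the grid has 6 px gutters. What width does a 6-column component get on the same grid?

Subtracting 8 gutters of 6 leaves 819 for 9 columns, so c = 91 px.
6 columns plus 5 gutters: 546 + 30 = 576 px.

576 px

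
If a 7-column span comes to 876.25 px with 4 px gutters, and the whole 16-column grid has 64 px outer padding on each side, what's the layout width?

2136 px

876.25 − 6·4 = 852.25; ÷7 gives c = 121.75 px.
Adding margins, columns and gutters: 128 + 1948 + 60 = 2136 px.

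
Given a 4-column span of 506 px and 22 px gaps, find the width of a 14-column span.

1826 px

4 columns + 3 gaps: 4c + 3·22 = 506.
4c = 506 − 66 = 440, so c = 110 px.
14 columns plus 13 gaps: 1540 + 286 = 1826 px.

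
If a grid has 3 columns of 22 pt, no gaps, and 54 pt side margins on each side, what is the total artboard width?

174 pt

Artboard = 2·54 + 3·22 = 108 + 66 = 174 pt.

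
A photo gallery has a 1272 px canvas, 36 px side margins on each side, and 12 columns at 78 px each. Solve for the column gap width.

24 px

Subtract both margins: 1272 − 2·36 = 1200 px.
12 columns take 12·78 = 936 px; remaining 264 splits into 11 column gaps.
g = 264 / 11 = 24 px.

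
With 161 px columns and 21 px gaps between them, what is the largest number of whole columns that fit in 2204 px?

Each extra column adds 161 + 21 = 182 px.
(2204 + 21) / 182 = 12.23, so 12 columns fit.

12 columns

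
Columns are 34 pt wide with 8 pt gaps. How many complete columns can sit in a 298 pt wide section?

Each extra column adds 34 + 8 = 42 pt.
(298 + 8) / 42 = 7.29, so 7 columns fit.

7 columns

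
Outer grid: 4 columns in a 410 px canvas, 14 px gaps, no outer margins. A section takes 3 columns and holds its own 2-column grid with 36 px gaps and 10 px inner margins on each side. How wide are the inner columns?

4c + 3·14 = 410 → 4c = 368 → c = 92 px.
3 columns plus 2 gaps: 276 + 28 = 304 px.
Inner content = 304 − 2·10 = 284 px.
284 − 1·36 = 248; ÷2 gives d = 124 px.

124 px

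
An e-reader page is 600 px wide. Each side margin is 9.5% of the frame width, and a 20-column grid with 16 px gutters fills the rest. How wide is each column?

9.1 px

Margins: 9.5% × 600 = 57 px each, so content = 600 − 114 = 486 px.
Subtracting 19 gutters of 16 leaves 182 for 20 columns, so c = 9.1 px.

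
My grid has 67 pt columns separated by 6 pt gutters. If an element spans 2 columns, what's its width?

2-column span = 2·67 + 1·6 = 140 pt.

140 pt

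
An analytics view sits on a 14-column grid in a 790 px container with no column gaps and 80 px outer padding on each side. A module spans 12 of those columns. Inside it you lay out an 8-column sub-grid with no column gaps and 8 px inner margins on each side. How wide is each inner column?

Outer content = 790 − 2·80 = 630 px.
630 / 14 = 45 px per column.
With no column gaps, 12 columns span 12·45 = 540 px.
Inner content = 540 − 2·8 = 524 px.
With no column gaps, each column is 524/8 = 65.5 px.

65.5 px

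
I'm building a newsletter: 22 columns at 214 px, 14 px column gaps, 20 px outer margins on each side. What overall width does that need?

Frame = 2·20 + 22·214 + 21·14 = 40 + 4708 + 294 = 5042 px.

5042 px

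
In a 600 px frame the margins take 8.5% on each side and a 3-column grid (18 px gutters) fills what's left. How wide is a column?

154 px

Margins: 8.5% × 600 = 51 px each, so content = 600 − 102 = 498 px.
3c + 2·18 = 498 → 3c = 462 → c = 154 px.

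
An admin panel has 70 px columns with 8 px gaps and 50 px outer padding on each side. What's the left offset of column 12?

Column 12 starts at margin + 11·(column + gutter) = 50 + 11·78 = 908 px.

908 px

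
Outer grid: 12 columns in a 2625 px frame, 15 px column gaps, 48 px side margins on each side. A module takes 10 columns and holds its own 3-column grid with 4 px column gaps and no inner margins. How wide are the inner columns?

699 px

Outer content = 2625 − 2·48 = 2529 px.
12 columns + 11 column gaps: 12c + 11·15 = 2529.
12c = 2529 − 165 = 2364, so c = 197 px.
10-column span = 10·197 + 9·15 = 2105 px.
2105 − 2·4 = 2097; ÷3 gives d = 699 px.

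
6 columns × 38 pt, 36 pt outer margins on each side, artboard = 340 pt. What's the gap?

8 pt

Take off 72 pt of margins, leaving 268 pt.
6 columns take 6·38 = 228 pt; remaining 40 splits into 5 gaps.
g = 40 / 5 = 8 pt.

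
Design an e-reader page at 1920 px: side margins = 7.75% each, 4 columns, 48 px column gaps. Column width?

369.6 px

Each margin = 7.75% of 1920 = 148.8 px; content = 1920 − 2·148.8 = 1622.4 px.
4c + 3·48 = 1622.4 → 4c = 1478.4 → c = 369.6 px.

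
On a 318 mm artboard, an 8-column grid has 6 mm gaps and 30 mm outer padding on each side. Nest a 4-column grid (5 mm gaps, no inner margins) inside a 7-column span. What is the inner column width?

52.5 mm

Inside the margins: 318 − 60 = 258 mm.
258 − 7·6 = 216; ÷8 gives c = 27 mm.
7-column span = 7·27 + 6·6 = 225 mm.
4d + 3·5 = 225 → 4d = 210 → d = 52.5 mm.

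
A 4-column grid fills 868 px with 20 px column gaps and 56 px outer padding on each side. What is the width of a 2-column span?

Content width = 868 − 2·56 = 756 px.
Subtracting 3 column gaps of 20 leaves 696 for 4 columns, so c = 174 px.
2-column span = 2·174 + 1·20 = 368 px.

368 px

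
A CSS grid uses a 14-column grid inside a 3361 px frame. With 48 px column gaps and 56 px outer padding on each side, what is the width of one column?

187.5 px

Content width = 3361 − 2·56 = 3249 px.
14 columns + 13 column gaps: 14c + 13·48 = 3249.
14c = 3249 − 624 = 2625, so c = 187.5 px.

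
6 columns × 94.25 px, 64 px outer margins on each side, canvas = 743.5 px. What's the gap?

10 px

Inside the margins: 743.5 − 128 = 615.5 px.
6 columns take 6·94.25 = 565.5 px; remaining 50 splits into 5 gaps.
g = 50 / 5 = 10 px.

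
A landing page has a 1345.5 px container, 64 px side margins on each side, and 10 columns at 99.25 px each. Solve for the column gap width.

25 px

Take off 128 px of margins, leaving 1217.5 px.
10·99.25 + 9g = 1217.5 → 9g = 225 → g = 25 px.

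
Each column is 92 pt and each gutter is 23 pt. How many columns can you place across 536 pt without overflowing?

k columns need k·92 + (k−1)·23 = k·115 − 23.
k·115 − 23 ≤ 536 → k ≤ 559 / 115 ≈ 4.86, so k = 4.

4 columns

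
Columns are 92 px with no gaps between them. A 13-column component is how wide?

1196 px

13-column span = 13·92 = 1196 px.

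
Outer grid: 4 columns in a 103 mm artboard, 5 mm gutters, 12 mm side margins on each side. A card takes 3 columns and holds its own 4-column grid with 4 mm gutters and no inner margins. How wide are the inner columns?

Inside the margins: 103 − 24 = 79 mm.
Subtracting 3 gutters of 5 leaves 64 for 4 columns, so c = 16 mm.
3 columns plus 2 gutters: 48 + 10 = 58 mm.
4d + 3·4 = 58 → 4d = 46 → d = 11.5 mm.

11.5 mm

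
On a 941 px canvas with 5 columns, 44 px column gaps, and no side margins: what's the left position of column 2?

Subtracting 4 column gaps of 44 leaves 765 for 5 columns, so c = 153 px.
Before column 2: 1 column + 1 column gap.
Offset = 1·(153 + 44) = 1·197 = 197 px.

197 px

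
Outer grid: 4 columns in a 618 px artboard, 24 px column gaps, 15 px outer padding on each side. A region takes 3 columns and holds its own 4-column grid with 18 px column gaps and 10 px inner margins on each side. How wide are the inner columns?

90.25 px

Take off 30 px of margins, leaving 588 px.
4c + 3·24 = 588 → 4c = 516 → c = 129 px.
3-column span = 3·129 + 2·24 = 435 px.
Inner content = 435 − 2·10 = 415 px.
4d + 3·18 = 415 → 4d = 361 → d = 90.25 px.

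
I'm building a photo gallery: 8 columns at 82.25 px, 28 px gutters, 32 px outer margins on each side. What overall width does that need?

Total width: 2·32 + 8·82.25 + 7·28 = 918 px.

918 px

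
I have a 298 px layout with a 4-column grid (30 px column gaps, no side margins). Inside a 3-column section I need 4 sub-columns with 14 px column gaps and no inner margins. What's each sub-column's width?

43.5 px

Subtracting 3 column gaps of 30 leaves 208 for 4 columns, so c = 52 px.
3 columns plus 2 column gaps: 156 + 60 = 216 px.
4d + 3·14 = 216 → 4d = 174 → d = 43.5 px.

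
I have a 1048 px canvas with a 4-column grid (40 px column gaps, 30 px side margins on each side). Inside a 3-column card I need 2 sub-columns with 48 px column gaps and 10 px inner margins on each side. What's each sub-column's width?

331.5 px

Outer content = 1048 − 2·30 = 988 px.
4c + 3·40 = 988 → 4c = 868 → c = 217 px.
3-column span = 3·217 + 2·40 = 731 px.
Inner content = 731 − 2·10 = 711 px.
2 columns + 1 column gap: 2d + 1·48 = 711.
2d = 711 − 48 = 663, so d = 331.5 px.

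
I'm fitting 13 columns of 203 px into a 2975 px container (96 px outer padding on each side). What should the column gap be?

12 px

Content width = 2975 − 2·96 = 2783 px.
13 columns take 13·203 = 2639 px; remaining 144 splits into 12 column gaps.
g = 144 / 12 = 12 px.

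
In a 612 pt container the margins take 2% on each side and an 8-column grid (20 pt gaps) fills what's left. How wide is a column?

55.94 pt

Margins: 2% × 612 = 12.24 pt each, so content = 612 − 24.48 = 587.52 pt.
8c + 7·20 = 587.52 → 8c = 447.52 → c = 55.94 pt.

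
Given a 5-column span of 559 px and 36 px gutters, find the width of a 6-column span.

678 px

5 columns + 4 gutters: 5c + 4·36 = 559.
5c = 559 − 144 = 415, so c = 83 px.
6 columns plus 5 gutters: 498 + 180 = 678 px.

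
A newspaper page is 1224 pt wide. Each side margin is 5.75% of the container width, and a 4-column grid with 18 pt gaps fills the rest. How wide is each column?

1224 × (1 − 2·5.75%) = 1224 × 88.5% = 1083.24 pt for the columns.
4c + 3·18 = 1083.24 → 4c = 1029.24 → c = 257.31 pt.

257.31 pt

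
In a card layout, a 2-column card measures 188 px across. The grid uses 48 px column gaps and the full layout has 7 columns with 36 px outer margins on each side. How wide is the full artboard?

Subtracting 1 column gap of 48 leaves 140 for 2 columns, so c = 70 px.
Adding margins, columns and gutters: 72 + 490 + 288 = 850 px.

850 px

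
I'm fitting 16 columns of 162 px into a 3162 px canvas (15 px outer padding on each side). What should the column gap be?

36 px

Inside the margins: 3162 − 30 = 3132 px.
16·162 + 15g = 3132 → 15g = 540 → g = 36 px.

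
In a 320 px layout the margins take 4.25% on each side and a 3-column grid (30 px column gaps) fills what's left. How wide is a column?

Margins: 4.25% × 320 = 13.6 px each, so content = 320 − 27.2 = 292.8 px.
292.8 − 2·30 = 232.8; ÷3 gives c = 77.6 px.

77.6 px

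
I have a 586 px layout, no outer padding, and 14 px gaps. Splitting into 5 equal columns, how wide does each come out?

106 px

5 columns + 4 gaps: 5c + 4·14 = 586.
5c = 586 − 56 = 530, so c = 106 px.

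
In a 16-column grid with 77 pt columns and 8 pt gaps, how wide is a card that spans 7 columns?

587 pt

7 columns plus 6 gaps: 539 + 48 = 587 pt.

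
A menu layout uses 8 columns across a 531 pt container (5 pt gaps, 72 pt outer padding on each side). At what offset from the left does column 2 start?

121 pt

Inside the margins: 531 − 144 = 387 pt.
8c + 7·5 = 387 → 8c = 352 → c = 44 pt.
Column 2 starts at margin + 1·(column + gutter) = 72 + 1·49 = 121 pt.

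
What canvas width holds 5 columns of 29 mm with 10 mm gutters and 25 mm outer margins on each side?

235 mm

Total width: 2·25 + 5·29 + 4·10 = 235 mm.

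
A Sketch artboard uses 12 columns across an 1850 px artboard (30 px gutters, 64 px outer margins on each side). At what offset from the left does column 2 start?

210 px

Content = 1850 − 2·64 = 1722 px.
Subtracting 11 gutters of 30 leaves 1392 for 12 columns, so c = 116 px.
Each column+gutter stride is 146 px; 1 of them past the 64 px margin is 64 + 146 = 210 px.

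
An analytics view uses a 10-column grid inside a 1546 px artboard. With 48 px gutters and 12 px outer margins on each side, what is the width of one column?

109 px

Take off 24 px of margins, leaving 1522 px.
10c + 9·48 = 1522 → 10c = 1090 → c = 109 px.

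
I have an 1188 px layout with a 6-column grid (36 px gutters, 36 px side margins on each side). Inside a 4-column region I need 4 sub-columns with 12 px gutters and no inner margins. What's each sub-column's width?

174 px

Inside the margins: 1188 − 72 = 1116 px.
Subtracting 5 gutters of 36 leaves 936 for 6 columns, so c = 156 px.
Span of 4: 4·156 + 3·36 = 624 + 108 = 732 px.
Subtracting 3 gutters of 12 leaves 696 for 4 columns, so d = 174 px.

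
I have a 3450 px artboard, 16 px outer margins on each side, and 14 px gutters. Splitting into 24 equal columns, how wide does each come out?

Inside the margins: 3450 − 32 = 3418 px.
Subtracting 23 gutters of 14 leaves 3096 for 24 columns, so c = 129 px.

129 px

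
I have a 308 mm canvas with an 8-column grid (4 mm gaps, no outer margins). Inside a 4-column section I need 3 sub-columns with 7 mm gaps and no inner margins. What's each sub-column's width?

Subtracting 7 gaps of 4 leaves 280 for 8 columns, so c = 35 mm.
4 columns plus 3 gaps: 140 + 12 = 152 mm.
3 columns + 2 gaps: 3d + 2·7 = 152.
3d = 152 − 14 = 138, so d = 46 mm.

46 mm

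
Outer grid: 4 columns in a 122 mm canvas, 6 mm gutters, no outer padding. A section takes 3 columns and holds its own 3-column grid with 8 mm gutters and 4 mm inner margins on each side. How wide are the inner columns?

4c + 3·6 = 122 → 4c = 104 → c = 26 mm.
3 columns plus 2 gutters: 78 + 12 = 90 mm.
Inner content = 90 − 2·4 = 82 mm.
3 columns + 2 gutters: 3d + 2·8 = 82.
3d = 82 − 16 = 66, so d = 22 mm.

22 mm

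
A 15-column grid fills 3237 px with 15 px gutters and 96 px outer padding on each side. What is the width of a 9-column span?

Content width = 3237 − 2·96 = 3045 px.
3045 − 14·15 = 2835; ÷15 gives c = 189 px.
9-column span = 9·189 + 8·15 = 1821 px.

1821 px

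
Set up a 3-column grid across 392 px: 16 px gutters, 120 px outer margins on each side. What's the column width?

40 px

Take off 240 px of margins, leaving 152 px.
3 columns + 2 gutters: 3c + 2·16 = 152.
3c = 152 − 32 = 120, so c = 40 px.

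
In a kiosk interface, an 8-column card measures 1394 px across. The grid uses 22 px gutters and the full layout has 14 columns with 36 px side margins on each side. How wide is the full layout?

2528 px

8 columns + 7 gutters: 8c + 7·22 = 1394.
8c = 1394 − 154 = 1240, so c = 155 px.
Total width: 2·36 + 14·155 + 13·22 = 2528 px.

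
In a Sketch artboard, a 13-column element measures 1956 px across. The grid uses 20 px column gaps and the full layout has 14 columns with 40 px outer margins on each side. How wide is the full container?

2188 px

13c + 12·20 = 1956 → 13c = 1716 → c = 132 px.
Container = 2·40 + 14·132 + 13·20 = 80 + 1848 + 260 = 2188 px.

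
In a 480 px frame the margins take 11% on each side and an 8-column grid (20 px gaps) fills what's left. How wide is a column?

Margins: 11% × 480 = 52.8 px each, so content = 480 − 105.6 = 374.4 px.
Subtracting 7 gaps of 20 leaves 234.4 for 8 columns, so c = 29.3 px.

29.3 px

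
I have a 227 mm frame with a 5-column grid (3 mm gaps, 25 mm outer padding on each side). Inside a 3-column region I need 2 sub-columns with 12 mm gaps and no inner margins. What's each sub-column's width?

Inside the margins: 227 − 50 = 177 mm.
5c + 4·3 = 177 → 5c = 165 → c = 33 mm.
3 columns plus 2 gaps: 99 + 6 = 105 mm.
2d + 1·12 = 105 → 2d = 93 → d = 46.5 mm.

46.5 mm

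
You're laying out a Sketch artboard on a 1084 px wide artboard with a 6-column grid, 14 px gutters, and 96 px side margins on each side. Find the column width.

Take off 192 px of margins, leaving 892 px.
6 columns + 5 gutters: 6c + 5·14 = 892.
6c = 892 − 70 = 822, so c = 137 px.

137 px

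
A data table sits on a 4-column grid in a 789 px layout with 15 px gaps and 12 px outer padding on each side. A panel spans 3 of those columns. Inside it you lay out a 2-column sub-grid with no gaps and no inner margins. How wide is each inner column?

285 px

Take off 24 px of margins, leaving 765 px.
4 columns + 3 gaps: 4c + 3·15 = 765.
4c = 765 − 45 = 720, so c = 180 px.
3 columns plus 2 gaps: 540 + 30 = 570 px.
2d = 570 → d = 285 px.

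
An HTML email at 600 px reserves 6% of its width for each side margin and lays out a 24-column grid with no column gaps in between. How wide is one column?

Each margin = 6% of 600 = 36 px; content = 600 − 2·36 = 528 px.
528 / 24 = 22 px per column.

22 px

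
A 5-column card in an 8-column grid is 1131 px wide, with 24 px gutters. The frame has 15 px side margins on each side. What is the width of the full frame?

5 columns + 4 gutters: 5c + 4·24 = 1131.
5c = 1131 − 96 = 1035, so c = 207 px.
Total width: 2·15 + 8·207 + 7·24 = 1854 px.

1854 px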